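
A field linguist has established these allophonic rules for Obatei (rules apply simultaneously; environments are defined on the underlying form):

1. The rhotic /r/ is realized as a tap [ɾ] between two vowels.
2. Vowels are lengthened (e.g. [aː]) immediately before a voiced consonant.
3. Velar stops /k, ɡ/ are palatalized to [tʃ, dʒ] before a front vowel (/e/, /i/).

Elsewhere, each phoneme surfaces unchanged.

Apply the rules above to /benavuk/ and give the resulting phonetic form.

/e/ meets the environment for rule 2 (before a voiced consonant) → [eː].
/a/ meets the environment for rule 2 (before a voiced consonant) → [aː].
/u/ (between /v/ and /k/): rule 2 targets it, but not before a voiced consonant → unchanged [u].
/k/ (word-final) fails the environment for rule 3, so it stays [k].

[beːnaːvuk]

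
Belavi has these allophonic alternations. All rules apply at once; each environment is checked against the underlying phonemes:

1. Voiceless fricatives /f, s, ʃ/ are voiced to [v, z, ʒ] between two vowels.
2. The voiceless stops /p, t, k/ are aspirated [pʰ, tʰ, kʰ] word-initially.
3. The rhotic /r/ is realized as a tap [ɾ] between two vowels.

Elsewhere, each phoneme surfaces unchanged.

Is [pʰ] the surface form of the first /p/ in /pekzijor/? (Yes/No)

Yes

/p/ meets the environment for rule 2 (word-initially) → [pʰ].
The actual realization is [pʰ], which matches [pʰ].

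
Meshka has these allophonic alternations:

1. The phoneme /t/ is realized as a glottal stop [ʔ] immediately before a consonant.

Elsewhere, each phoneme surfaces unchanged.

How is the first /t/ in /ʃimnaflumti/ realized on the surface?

/t/ (between /m/ and /i/) is in the target of rule 1 but the environment (immediately before a consonant) is not met → [t].

[t]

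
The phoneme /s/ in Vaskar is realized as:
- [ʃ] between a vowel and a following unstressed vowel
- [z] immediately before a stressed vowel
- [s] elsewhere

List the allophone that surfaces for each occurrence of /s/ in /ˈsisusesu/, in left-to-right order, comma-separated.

Occurrence 1 (position 1): immediately before a stressed vowel → [z].
Occurrence 2 (position 3): between a vowel and a following unstressed vowel → [ʃ].
Occurrence 3 (position 5): between a vowel and a following unstressed vowel → [ʃ].
Occurrence 4 (position 7): between a vowel and a following unstressed vowel → [ʃ].

[z], [ʃ], [ʃ], [ʃ]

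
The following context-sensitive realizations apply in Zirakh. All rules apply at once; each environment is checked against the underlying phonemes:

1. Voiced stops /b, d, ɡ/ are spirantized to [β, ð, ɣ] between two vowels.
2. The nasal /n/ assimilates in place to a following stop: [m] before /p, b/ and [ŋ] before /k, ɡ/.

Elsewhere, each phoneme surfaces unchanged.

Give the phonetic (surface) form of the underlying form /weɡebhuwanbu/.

/w/ (word-initial) is unaffected → [w].
/e/ — not in any rule's target class → [e].
Rule 1 applies to /ɡ/ (between /e/ and /e/: between two vowels) → [ɣ].
/e/ (between /ɡ/ and /b/) is unaffected → [e].
/b/ (between /e/ and /h/) fails the environment for rule 1, so it stays [b].
/h/ — not in any rule's target class → [h].
/u/ (between /h/ and /w/) is unaffected → [u].
/w/ (between /u/ and /a/) is unaffected → [w].
/a/ — not in any rule's target class → [a].
/n/ (between /a/ and /b/): before a labial or velar stop, so rule 2 applies → [m].
/b/ — between /n/ and /u/; rule 1 does not apply here → [b].
/u/ stays [u].

[weɣebhuwambu]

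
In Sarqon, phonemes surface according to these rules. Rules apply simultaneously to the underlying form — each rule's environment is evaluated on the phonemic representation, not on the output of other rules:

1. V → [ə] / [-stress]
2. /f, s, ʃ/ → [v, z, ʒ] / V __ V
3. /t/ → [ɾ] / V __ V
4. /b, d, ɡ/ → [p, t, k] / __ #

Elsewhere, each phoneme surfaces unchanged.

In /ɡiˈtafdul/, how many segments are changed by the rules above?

3

Segments that undergo a rule: /i/ → [ə] (rule 1); /t/ → [ɾ] (rule 3); /u/ → [ə] (rule 1).
All other segments surface unchanged.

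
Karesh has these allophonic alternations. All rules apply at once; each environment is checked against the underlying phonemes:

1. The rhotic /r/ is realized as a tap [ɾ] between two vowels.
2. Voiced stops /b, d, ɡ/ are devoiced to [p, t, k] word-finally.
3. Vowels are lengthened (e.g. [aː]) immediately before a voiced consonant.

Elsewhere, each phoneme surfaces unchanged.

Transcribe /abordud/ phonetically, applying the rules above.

[aːboːrduːt]

/a/ (word-initial): before a voiced consonant, so rule 3 applies → [aː].
/b/ (between /a/ and /o/) is in the target of rule 2 but the environment (word-finally) is not met → [b].
Rule 3 applies to /o/ (between /b/ and /r/: before a voiced consonant) → [oː].
/r/ — between /o/ and /d/; rule 1 does not apply here → [r].
/d/ (between /r/ and /u/): rule 2 targets it, but not word-finally → unchanged [d].
/u/ (between /d/ and /d/) occurs before a voiced consonant → [uː] by rule 3.
/d/ meets the environment for rule 2 (word-finally) → [t].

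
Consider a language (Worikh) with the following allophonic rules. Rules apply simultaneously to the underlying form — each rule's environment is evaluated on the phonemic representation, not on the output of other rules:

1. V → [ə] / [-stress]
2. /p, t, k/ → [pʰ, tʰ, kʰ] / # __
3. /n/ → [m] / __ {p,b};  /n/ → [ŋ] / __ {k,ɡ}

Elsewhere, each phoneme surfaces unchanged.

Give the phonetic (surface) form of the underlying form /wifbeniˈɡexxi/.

[wəfbənəˈɡexxə]

/w/ (word-initial): no rule targets it → [w].
Rule 1 applies to /i/ (between /w/ and /f/: in an unstressed syllable) → [ə].
/f/ — not in any rule's target class → [f].
/b/ — not in any rule's target class → [b].
/e/ (between /b/ and /n/) occurs in an unstressed syllable → [ə] by rule 1.
/n/ (between /e/ and /i/) is in the target of rule 3 but the environment (before a labial or velar stop) is not met → [n].
/i/ (between /n/ and /ɡ/): in an unstressed syllable, so rule 1 applies → [ə].
/ɡ/ — not in any rule's target class → [ɡ].
/e/ (between /ɡ/ and /x/): rule 1 targets it, but not in an unstressed syllable → unchanged [e].
/x/ (between /e/ and /x/): no rule targets it → [x].
/x/ (between /x/ and /i/): no rule targets it → [x].
/i/ meets the environment for rule 1 (in an unstressed syllable) → [ə].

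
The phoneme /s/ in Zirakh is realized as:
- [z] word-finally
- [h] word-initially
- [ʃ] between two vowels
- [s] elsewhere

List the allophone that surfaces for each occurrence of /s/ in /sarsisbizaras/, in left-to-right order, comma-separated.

[h], [s], [s], [z]

Occurrence 1 (position 1): word-initially → [h].
Occurrence 2 (position 4): no conditioning environment matches → elsewhere allophone [s].
Occurrence 3 (position 6): no conditioning environment matches → elsewhere allophone [s].
Occurrence 4 (position 13): word-finally → [z].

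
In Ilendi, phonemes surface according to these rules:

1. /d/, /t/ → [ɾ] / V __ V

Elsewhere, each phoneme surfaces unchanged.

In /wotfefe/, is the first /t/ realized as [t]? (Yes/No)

/t/ (between /o/ and /f/) is in the target of rule 1 but the environment (between two vowels) is not met → [t].
The actual realization is [t], which matches [t].

Yes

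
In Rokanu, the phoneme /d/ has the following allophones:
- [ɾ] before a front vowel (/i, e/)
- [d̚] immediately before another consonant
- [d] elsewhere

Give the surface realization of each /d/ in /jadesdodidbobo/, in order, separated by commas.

[ɾ], [d], [ɾ], [d̚]

Occurrence 1 (position 3): before a front vowel (/i, e/) → [ɾ].
Occurrence 2 (position 6): no conditioning environment matches → elsewhere allophone [d].
Occurrence 3 (position 8): before a front vowel (/i, e/) → [ɾ].
Occurrence 4 (position 10): immediately before another consonant → [d̚].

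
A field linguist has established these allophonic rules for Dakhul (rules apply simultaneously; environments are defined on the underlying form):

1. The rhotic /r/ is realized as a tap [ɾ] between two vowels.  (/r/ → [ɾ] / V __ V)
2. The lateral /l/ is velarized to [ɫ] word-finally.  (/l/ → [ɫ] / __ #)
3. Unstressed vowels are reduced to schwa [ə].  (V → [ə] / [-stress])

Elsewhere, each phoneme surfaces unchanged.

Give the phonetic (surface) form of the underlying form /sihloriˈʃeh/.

[səhləɾəˈʃeh]

/s/ (word-initial): no rule targets it → [s].
Rule 3 applies to /i/ (between /s/ and /h/: in an unstressed syllable) → [ə].
/h/ (between /i/ and /l/) is unaffected → [h].
/l/ (between /h/ and /o/) fails the environment for rule 2, so it stays [l].
Rule 3 applies to /o/ (between /l/ and /r/: in an unstressed syllable) → [ə].
/r/ — between /o/ and /i/, between two vowels — surfaces as [ɾ] (rule 1).
/i/ — between /r/ and /ʃ/, in an unstressed syllable — surfaces as [ə] (rule 3).
/ʃ/ — not in any rule's target class → [ʃ].
/e/ — between /ʃ/ and /h/; rule 3 does not apply here → [e].
/h/ stays [h].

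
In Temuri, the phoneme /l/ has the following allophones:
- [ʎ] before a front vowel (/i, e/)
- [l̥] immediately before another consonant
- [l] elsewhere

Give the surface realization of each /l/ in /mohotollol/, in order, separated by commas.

Occurrence 1 (position 7): immediately before another consonant → [l̥].
Occurrence 2 (position 8): no conditioning environment matches → elsewhere allophone [l].
Occurrence 3 (position 10): no conditioning environment matches → elsewhere allophone [l].

[l̥], [l], [l]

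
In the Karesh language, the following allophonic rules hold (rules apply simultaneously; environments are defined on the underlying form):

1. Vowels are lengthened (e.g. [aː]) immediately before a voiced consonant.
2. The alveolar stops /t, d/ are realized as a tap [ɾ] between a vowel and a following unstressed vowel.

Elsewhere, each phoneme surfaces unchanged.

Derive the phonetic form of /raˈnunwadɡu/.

/a/ (between /r/ and /n/): before a voiced consonant, so rule 1 applies → [aː].
Rule 1 applies to /u/ (between /n/ and /n/: before a voiced consonant) → [uː].
/a/ meets the environment for rule 1 (before a voiced consonant) → [aː].
/d/ (between /a/ and /ɡ/) is in the target of rule 2 but the environment (between a vowel and a following unstressed vowel) is not met → [d].
/u/ (word-final) is in the target of rule 1 but the environment (before a voiced consonant) is not met → [u].

[raːˈnuːnwaːdɡu]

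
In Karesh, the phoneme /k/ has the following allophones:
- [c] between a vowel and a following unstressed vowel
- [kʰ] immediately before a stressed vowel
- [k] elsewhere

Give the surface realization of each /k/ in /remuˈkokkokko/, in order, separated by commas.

[kʰ], [k], [k], [k], [k]

Occurrence 1 (position 5): immediately before a stressed vowel → [kʰ].
Occurrence 2 (position 7): no conditioning environment matches → elsewhere allophone [k].
Occurrence 3 (position 8): no conditioning environment matches → elsewhere allophone [k].
Occurrence 4 (position 10): no conditioning environment matches → elsewhere allophone [k].
Occurrence 5 (position 11): no conditioning environment matches → elsewhere allophone [k].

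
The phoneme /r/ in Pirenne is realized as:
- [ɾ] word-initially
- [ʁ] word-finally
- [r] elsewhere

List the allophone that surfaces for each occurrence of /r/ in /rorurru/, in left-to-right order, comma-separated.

[ɾ], [r], [r], [r]

Occurrence 1 (position 1): word-initially → [ɾ].
Occurrence 2 (position 3): no conditioning environment matches → elsewhere allophone [r].
Occurrence 3 (position 5): no conditioning environment matches → elsewhere allophone [r].
Occurrence 4 (position 6): no conditioning environment matches → elsewhere allophone [r].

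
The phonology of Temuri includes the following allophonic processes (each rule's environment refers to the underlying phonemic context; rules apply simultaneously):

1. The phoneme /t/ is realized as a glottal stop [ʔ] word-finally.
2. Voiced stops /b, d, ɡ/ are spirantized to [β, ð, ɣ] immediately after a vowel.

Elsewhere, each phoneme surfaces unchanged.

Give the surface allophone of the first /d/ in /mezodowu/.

/d/ (between /o/ and /o/) occurs immediately after a vowel → [ð] by rule 2.

[ð]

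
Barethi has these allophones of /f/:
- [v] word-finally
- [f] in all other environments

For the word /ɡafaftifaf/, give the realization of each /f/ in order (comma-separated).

[f], [f], [f], [v]

Occurrence 1 (position 3): no conditioning environment matches → elsewhere allophone [f].
Occurrence 2 (position 5): no conditioning environment matches → elsewhere allophone [f].
Occurrence 3 (position 8): no conditioning environment matches → elsewhere allophone [f].
Occurrence 4 (position 10): word-finally → [v].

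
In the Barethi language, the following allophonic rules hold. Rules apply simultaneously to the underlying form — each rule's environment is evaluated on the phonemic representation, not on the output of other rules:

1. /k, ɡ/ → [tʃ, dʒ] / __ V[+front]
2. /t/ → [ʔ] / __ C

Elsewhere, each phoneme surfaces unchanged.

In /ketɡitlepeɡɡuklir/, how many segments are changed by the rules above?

Segments that undergo a rule: /k/ → [tʃ] (rule 1); /t/ → [ʔ] (rule 2); /ɡ/ → [dʒ] (rule 1); /t/ → [ʔ] (rule 2).
All other segments surface unchanged.

4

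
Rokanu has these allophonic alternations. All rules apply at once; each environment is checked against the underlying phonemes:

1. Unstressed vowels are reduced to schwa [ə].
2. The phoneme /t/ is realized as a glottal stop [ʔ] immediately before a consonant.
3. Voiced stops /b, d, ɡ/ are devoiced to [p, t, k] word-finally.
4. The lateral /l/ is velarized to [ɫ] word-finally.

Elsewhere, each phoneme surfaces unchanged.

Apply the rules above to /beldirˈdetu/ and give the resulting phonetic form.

/b/ (word-initial) fails the environment for rule 3, so it stays [b].
/e/ — between /b/ and /l/, in an unstressed syllable — surfaces as [ə] (rule 1).
/l/ — between /e/ and /d/; rule 4 does not apply here → [l].
/d/ — between /l/ and /i/; rule 3 does not apply here → [d].
/i/ (between /d/ and /r/) occurs in an unstressed syllable → [ə] by rule 1.
/r/ stays [r].
/d/ (between /r/ and /e/) fails the environment for rule 3, so it stays [d].
/e/ (between /d/ and /t/): rule 1 targets it, but not in an unstressed syllable → unchanged [e].
/t/ (between /e/ and /u/) fails the environment for rule 2, so it stays [t].
/u/ (word-final): in an unstressed syllable, so rule 1 applies → [ə].

[bəldərˈdetə]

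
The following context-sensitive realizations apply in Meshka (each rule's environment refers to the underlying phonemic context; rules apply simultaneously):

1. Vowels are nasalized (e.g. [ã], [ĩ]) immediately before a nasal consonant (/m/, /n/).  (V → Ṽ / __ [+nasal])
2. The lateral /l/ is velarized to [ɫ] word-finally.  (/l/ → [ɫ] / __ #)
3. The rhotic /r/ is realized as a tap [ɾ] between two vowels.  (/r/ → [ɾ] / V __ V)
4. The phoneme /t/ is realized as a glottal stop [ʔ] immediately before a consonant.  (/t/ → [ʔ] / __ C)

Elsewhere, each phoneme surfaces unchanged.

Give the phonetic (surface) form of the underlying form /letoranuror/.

[letoɾãnuɾor]

/l/ (word-initial) fails the environment for rule 2, so it stays [l].
/e/ (between /l/ and /t/) fails the environment for rule 1, so it stays [e].
/t/ — between /e/ and /o/; rule 4 does not apply here → [t].
/o/ (between /t/ and /r/) fails the environment for rule 1, so it stays [o].
/r/ (between /o/ and /a/) occurs between two vowels → [ɾ] by rule 3.
/a/ (between /r/ and /n/): before a nasal consonant, so rule 1 applies → [ã].
/n/ — not in any rule's target class → [n].
/u/ (between /n/ and /r/): rule 1 targets it, but not before a nasal consonant → unchanged [u].
/r/ meets the environment for rule 3 (between two vowels) → [ɾ].
/o/ — between /r/ and /r/; rule 1 does not apply here → [o].
/r/ (word-final) is in the target of rule 3 but the environment (between two vowels) is not met → [r].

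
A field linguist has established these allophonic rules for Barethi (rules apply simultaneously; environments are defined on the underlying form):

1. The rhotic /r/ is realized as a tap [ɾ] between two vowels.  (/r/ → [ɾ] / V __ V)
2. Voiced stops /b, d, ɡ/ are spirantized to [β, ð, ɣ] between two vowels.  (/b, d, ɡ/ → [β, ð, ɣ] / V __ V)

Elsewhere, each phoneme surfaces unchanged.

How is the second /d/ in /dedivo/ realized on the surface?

[ð]

/d/ — between /e/ and /i/, between two vowels — surfaces as [ð] (rule 2).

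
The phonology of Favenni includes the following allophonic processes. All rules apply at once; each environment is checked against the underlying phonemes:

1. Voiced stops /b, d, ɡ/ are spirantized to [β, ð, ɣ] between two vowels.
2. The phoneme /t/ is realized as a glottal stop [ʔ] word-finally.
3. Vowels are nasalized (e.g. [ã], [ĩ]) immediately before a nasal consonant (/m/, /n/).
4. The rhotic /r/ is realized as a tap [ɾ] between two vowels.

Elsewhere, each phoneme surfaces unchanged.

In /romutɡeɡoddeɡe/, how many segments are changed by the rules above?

Segments that undergo a rule: /o/ → [õ] (rule 3); /ɡ/ → [ɣ] (rule 1); /ɡ/ → [ɣ] (rule 1).
All other segments surface unchanged.

3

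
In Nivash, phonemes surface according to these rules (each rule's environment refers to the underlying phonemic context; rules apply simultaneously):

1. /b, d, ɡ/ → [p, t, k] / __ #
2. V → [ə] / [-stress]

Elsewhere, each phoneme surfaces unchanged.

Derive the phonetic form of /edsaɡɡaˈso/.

/e/ (word-initial) occurs in an unstressed syllable → [ə] by rule 2.
/d/ (between /e/ and /s/) is in the target of rule 1 but the environment (word-finally) is not met → [d].
Rule 2 applies to /a/ (between /s/ and /ɡ/: in an unstressed syllable) → [ə].
/ɡ/ — between /a/ and /ɡ/; rule 1 does not apply here → [ɡ].
/ɡ/ (between /ɡ/ and /a/): rule 1 targets it, but not word-finally → unchanged [ɡ].
/a/ (between /ɡ/ and /s/) occurs in an unstressed syllable → [ə] by rule 2.
/o/ (word-final) is in the target of rule 2 but the environment (in an unstressed syllable) is not met → [o].

[ədsəɡɡəˈso]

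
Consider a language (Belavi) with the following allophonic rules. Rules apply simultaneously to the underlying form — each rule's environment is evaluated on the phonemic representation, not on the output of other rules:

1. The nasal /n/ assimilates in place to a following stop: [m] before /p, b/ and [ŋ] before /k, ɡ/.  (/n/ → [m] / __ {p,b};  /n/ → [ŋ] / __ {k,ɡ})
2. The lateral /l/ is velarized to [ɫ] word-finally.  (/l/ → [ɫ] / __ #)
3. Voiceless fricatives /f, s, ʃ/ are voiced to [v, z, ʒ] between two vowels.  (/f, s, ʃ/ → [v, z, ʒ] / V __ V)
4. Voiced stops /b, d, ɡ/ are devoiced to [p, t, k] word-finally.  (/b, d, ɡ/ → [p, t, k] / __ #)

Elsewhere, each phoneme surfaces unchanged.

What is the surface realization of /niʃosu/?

[niʒozu]

/n/ — word-initial; rule 1 does not apply here → [n].
/i/ (between /n/ and /ʃ/) is unaffected → [i].
/ʃ/ (between /i/ and /o/): between two vowels, so rule 3 applies → [ʒ].
/o/ (between /ʃ/ and /s/) is unaffected → [o].
/s/ meets the environment for rule 3 (between two vowels) → [z].
/u/ — not in any rule's target class → [u].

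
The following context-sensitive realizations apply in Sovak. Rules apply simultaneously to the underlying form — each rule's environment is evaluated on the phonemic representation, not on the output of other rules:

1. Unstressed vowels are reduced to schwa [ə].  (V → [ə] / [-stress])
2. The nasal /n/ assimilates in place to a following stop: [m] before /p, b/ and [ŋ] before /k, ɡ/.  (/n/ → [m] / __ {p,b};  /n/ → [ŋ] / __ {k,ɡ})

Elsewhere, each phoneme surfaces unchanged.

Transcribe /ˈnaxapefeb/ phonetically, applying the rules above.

[ˈnaxəpəfəb]

/n/ — word-initial; rule 2 does not apply here → [n].
/a/ (between /n/ and /x/) fails the environment for rule 1, so it stays [a].
Rule 1 applies to /a/ (between /x/ and /p/: in an unstressed syllable) → [ə].
/e/ meets the environment for rule 1 (in an unstressed syllable) → [ə].
/e/ (between /f/ and /b/) occurs in an unstressed syllable → [ə] by rule 1.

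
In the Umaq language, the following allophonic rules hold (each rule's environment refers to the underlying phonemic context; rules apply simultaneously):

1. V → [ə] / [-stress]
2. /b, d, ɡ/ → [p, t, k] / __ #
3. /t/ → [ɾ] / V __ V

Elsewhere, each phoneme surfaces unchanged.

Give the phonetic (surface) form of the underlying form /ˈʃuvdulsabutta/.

[ˈʃuvdəlsəbəttə]

/u/ (between /ʃ/ and /v/) is in the target of rule 1 but the environment (in an unstressed syllable) is not met → [u].
/d/ (between /v/ and /u/) is in the target of rule 2 but the environment (word-finally) is not met → [d].
Rule 1 applies to /u/ (between /d/ and /l/: in an unstressed syllable) → [ə].
/a/ — between /s/ and /b/, in an unstressed syllable — surfaces as [ə] (rule 1).
/b/ (between /a/ and /u/): rule 2 targets it, but not word-finally → unchanged [b].
/u/ (between /b/ and /t/): in an unstressed syllable, so rule 1 applies → [ə].
/t/ (between /u/ and /t/) is in the target of rule 3 but the environment (between two vowels) is not met → [t].
/t/ — between /t/ and /a/; rule 3 does not apply here → [t].
/a/ (word-final) occurs in an unstressed syllable → [ə] by rule 1.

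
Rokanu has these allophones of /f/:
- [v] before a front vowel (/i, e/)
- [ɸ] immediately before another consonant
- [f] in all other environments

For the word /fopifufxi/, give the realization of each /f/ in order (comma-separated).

Occurrence 1 (position 1): no conditioning environment matches → elsewhere allophone [f].
Occurrence 2 (position 5): no conditioning environment matches → elsewhere allophone [f].
Occurrence 3 (position 7): immediately before another consonant → [ɸ].

[f], [f], [ɸ]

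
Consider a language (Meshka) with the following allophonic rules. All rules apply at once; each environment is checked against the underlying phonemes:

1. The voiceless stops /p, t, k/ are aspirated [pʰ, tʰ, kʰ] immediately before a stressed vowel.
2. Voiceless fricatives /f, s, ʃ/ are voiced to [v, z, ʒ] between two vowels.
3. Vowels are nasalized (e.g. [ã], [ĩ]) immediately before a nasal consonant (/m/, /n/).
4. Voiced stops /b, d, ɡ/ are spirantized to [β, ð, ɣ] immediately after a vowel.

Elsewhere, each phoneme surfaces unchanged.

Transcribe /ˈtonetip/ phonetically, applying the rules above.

Rule 1 applies to /t/ (word-initial: immediately before a stressed vowel) → [tʰ].
/o/ — between /t/ and /n/, before a nasal consonant — surfaces as [õ] (rule 3).
/e/ — between /n/ and /t/; rule 3 does not apply here → [e].
/t/ (between /e/ and /i/) fails the environment for rule 1, so it stays [t].
/i/ (between /t/ and /p/) is in the target of rule 3 but the environment (before a nasal consonant) is not met → [i].
/p/ (word-final) is in the target of rule 1 but the environment (immediately before a stressed vowel) is not met → [p].

[ˈtʰõnetip]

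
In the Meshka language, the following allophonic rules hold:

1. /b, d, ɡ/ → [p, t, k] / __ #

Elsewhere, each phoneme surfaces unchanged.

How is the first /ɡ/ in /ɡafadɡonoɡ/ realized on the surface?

/ɡ/ — word-initial; rule 1 does not apply here → [ɡ].

[ɡ]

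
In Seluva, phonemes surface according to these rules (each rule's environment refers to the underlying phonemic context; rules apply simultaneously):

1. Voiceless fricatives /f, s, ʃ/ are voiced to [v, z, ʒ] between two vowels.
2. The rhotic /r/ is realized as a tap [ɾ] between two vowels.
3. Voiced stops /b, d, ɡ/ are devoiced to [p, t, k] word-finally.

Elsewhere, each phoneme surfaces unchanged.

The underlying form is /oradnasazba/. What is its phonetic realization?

[oɾadnazazba]

/r/ (between /o/ and /a/) occurs between two vowels → [ɾ] by rule 2.
/d/ — between /a/ and /n/; rule 3 does not apply here → [d].
/s/ (between /a/ and /a/): between two vowels, so rule 1 applies → [z].
/b/ — between /z/ and /a/; rule 3 does not apply here → [b].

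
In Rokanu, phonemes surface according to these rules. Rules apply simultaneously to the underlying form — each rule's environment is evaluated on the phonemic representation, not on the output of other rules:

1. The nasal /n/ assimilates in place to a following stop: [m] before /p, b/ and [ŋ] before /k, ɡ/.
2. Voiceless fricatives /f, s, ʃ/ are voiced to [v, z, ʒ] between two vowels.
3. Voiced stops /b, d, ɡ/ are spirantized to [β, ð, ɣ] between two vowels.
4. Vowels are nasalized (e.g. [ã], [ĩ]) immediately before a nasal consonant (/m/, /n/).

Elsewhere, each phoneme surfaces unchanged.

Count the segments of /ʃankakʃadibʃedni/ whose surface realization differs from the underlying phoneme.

3

Segments that undergo a rule: /a/ → [ã] (rule 4); /n/ → [ŋ] (rule 1); /d/ → [ð] (rule 3).
All other segments surface unchanged.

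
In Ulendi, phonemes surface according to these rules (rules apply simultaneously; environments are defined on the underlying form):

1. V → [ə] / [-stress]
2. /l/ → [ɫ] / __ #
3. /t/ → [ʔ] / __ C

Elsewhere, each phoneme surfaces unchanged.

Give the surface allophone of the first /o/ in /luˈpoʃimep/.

/o/ (between /p/ and /ʃ/) fails the environment for rule 1, so it stays [o].

[o]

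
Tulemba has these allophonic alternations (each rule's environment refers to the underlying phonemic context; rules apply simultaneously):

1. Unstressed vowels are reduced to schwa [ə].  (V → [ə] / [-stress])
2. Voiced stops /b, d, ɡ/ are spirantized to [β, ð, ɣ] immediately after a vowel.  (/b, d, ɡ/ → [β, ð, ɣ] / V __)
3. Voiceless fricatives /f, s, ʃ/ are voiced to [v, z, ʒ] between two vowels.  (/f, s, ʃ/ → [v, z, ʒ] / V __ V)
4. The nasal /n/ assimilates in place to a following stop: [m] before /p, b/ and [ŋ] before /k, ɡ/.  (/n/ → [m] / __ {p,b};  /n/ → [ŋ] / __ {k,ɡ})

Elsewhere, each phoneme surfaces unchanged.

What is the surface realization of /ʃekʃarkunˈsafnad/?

/ʃ/ — word-initial; rule 3 does not apply here → [ʃ].
/e/ (between /ʃ/ and /k/): in an unstressed syllable, so rule 1 applies → [ə].
/k/ (between /e/ and /ʃ/) is unaffected → [k].
/ʃ/ (between /k/ and /a/) is in the target of rule 3 but the environment (between two vowels) is not met → [ʃ].
/a/ (between /ʃ/ and /r/): in an unstressed syllable, so rule 1 applies → [ə].
/r/ — not in any rule's target class → [r].
/k/ (between /r/ and /u/) is unaffected → [k].
/u/ (between /k/ and /n/) occurs in an unstressed syllable → [ə] by rule 1.
/n/ (between /u/ and /s/) is in the target of rule 4 but the environment (before a labial or velar stop) is not met → [n].
/s/ (between /n/ and /a/) fails the environment for rule 3, so it stays [s].
/a/ (between /s/ and /f/) is in the target of rule 1 but the environment (in an unstressed syllable) is not met → [a].
/f/ — between /a/ and /n/; rule 3 does not apply here → [f].
/n/ — between /f/ and /a/; rule 4 does not apply here → [n].
/a/ (between /n/ and /d/): in an unstressed syllable, so rule 1 applies → [ə].
Rule 2 applies to /d/ (word-final: immediately after a vowel) → [ð].

[ʃəkʃərkənˈsafnəð]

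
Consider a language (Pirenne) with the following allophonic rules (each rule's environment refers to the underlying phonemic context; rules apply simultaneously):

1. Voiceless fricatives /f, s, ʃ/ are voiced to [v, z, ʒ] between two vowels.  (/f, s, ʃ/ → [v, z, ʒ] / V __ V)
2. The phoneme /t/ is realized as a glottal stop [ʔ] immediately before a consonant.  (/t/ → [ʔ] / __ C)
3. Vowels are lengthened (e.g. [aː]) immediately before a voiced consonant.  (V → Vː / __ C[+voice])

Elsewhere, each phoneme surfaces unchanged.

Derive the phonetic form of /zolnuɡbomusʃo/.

/z/ (word-initial): no rule targets it → [z].
/o/ (between /z/ and /l/): before a voiced consonant, so rule 3 applies → [oː].
/l/ (between /o/ and /n/): no rule targets it → [l].
/n/ stays [n].
Rule 3 applies to /u/ (between /n/ and /ɡ/: before a voiced consonant) → [uː].
/ɡ/ (between /u/ and /b/): no rule targets it → [ɡ].
/b/ (between /ɡ/ and /o/): no rule targets it → [b].
/o/ — between /b/ and /m/, before a voiced consonant — surfaces as [oː] (rule 3).
/m/ (between /o/ and /u/) is unaffected → [m].
/u/ — between /m/ and /s/; rule 3 does not apply here → [u].
/s/ (between /u/ and /ʃ/) is in the target of rule 1 but the environment (between two vowels) is not met → [s].
/ʃ/ — between /s/ and /o/; rule 1 does not apply here → [ʃ].
/o/ (word-final): rule 3 targets it, but not before a voiced consonant → unchanged [o].

[zoːlnuːɡboːmusʃo]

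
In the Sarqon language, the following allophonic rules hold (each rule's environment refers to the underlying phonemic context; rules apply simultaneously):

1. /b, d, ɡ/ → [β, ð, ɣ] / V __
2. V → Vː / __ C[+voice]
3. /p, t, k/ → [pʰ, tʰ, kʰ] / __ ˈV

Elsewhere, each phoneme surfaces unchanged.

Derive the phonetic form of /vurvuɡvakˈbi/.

[vuːrvuːɣvakˈbi]

/v/ stays [v].
/u/ (between /v/ and /r/): before a voiced consonant, so rule 2 applies → [uː].
/r/ — not in any rule's target class → [r].
/v/ (between /r/ and /u/): no rule targets it → [v].
Rule 2 applies to /u/ (between /v/ and /ɡ/: before a voiced consonant) → [uː].
/ɡ/ (between /u/ and /v/): immediately after a vowel, so rule 1 applies → [ɣ].
/v/ — not in any rule's target class → [v].
/a/ (between /v/ and /k/) fails the environment for rule 2, so it stays [a].
/k/ (between /a/ and /b/): rule 3 targets it, but not immediately before a stressed vowel → unchanged [k].
/b/ — between /k/ and /i/; rule 1 does not apply here → [b].
/i/ (word-final): rule 2 targets it, but not before a voiced consonant → unchanged [i].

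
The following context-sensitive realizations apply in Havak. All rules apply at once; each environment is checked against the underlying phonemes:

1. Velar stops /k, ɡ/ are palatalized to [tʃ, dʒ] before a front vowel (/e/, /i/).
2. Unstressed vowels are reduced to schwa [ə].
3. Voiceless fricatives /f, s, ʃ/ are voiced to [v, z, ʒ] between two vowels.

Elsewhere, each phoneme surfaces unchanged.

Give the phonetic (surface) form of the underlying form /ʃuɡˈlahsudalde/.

[ʃəɡˈlahsədəldə]

/ʃ/ (word-initial) is in the target of rule 3 but the environment (between two vowels) is not met → [ʃ].
Rule 2 applies to /u/ (between /ʃ/ and /ɡ/: in an unstressed syllable) → [ə].
/ɡ/ (between /u/ and /l/) fails the environment for rule 1, so it stays [ɡ].
/l/ stays [l].
/a/ (between /l/ and /h/): rule 2 targets it, but not in an unstressed syllable → unchanged [a].
/h/ (between /a/ and /s/) is unaffected → [h].
/s/ (between /h/ and /u/): rule 3 targets it, but not between two vowels → unchanged [s].
Rule 2 applies to /u/ (between /s/ and /d/: in an unstressed syllable) → [ə].
/d/ (between /u/ and /a/) is unaffected → [d].
/a/ meets the environment for rule 2 (in an unstressed syllable) → [ə].
/l/ (between /a/ and /d/): no rule targets it → [l].
/d/ (between /l/ and /e/) is unaffected → [d].
/e/ (word-final): in an unstressed syllable, so rule 2 applies → [ə].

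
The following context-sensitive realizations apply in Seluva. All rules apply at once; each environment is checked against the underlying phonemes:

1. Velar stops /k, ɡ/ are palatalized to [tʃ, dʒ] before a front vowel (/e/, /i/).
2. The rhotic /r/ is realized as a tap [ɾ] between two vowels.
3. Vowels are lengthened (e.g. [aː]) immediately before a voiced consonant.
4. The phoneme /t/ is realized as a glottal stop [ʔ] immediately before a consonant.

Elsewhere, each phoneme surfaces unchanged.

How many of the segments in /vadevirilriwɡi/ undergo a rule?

7

Segments that undergo a rule: /a/ → [aː] (rule 3); /e/ → [eː] (rule 3); /i/ → [iː] (rule 3); /r/ → [ɾ] (rule 2); /i/ → [iː] (rule 3); /i/ → [iː] (rule 3); /ɡ/ → [dʒ] (rule 1).
All other segments surface unchanged.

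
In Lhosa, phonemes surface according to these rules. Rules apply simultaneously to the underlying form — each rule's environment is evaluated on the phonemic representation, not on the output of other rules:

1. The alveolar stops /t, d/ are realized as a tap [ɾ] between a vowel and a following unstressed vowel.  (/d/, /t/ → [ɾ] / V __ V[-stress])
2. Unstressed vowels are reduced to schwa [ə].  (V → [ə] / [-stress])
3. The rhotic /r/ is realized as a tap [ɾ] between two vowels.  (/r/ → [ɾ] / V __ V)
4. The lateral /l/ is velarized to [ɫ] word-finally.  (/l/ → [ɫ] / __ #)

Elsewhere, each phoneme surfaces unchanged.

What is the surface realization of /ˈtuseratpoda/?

/t/ (word-initial): rule 1 targets it, but not between a vowel and a following unstressed vowel → unchanged [t].
/u/ (between /t/ and /s/): rule 2 targets it, but not in an unstressed syllable → unchanged [u].
/s/ — not in any rule's target class → [s].
/e/ (between /s/ and /r/): in an unstressed syllable, so rule 2 applies → [ə].
Rule 3 applies to /r/ (between /e/ and /a/: between two vowels) → [ɾ].
/a/ — between /r/ and /t/, in an unstressed syllable — surfaces as [ə] (rule 2).
/t/ (between /a/ and /p/): rule 1 targets it, but not between a vowel and a following unstressed vowel → unchanged [t].
/p/ — not in any rule's target class → [p].
Rule 2 applies to /o/ (between /p/ and /d/: in an unstressed syllable) → [ə].
/d/ — between /o/ and /a/, between a vowel and a following unstressed vowel — surfaces as [ɾ] (rule 1).
/a/ meets the environment for rule 2 (in an unstressed syllable) → [ə].

[ˈtusəɾətpəɾə]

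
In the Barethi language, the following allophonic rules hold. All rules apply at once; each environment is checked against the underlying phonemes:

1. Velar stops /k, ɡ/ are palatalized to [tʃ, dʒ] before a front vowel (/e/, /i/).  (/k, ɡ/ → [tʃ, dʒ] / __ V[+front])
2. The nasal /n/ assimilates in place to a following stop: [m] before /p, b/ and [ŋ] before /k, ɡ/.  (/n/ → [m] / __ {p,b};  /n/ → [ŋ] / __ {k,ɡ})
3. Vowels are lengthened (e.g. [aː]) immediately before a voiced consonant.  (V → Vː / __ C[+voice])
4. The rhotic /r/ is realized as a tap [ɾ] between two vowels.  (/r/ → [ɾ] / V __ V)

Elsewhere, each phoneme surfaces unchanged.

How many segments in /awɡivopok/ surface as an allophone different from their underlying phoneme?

Segments that undergo a rule: /a/ → [aː] (rule 3); /ɡ/ → [dʒ] (rule 1); /i/ → [iː] (rule 3).
All other segments surface unchanged.

3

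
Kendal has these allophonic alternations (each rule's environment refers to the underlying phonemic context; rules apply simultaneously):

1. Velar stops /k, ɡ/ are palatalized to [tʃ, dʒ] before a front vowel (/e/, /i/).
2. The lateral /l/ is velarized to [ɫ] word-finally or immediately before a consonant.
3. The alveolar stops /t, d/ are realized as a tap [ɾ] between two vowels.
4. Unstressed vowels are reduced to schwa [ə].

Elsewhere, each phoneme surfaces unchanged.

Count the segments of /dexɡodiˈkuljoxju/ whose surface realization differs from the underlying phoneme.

7

Segments that undergo a rule: /e/ → [ə] (rule 4); /o/ → [ə] (rule 4); /d/ → [ɾ] (rule 3); /i/ → [ə] (rule 4); /l/ → [ɫ] (rule 2); /o/ → [ə] (rule 4); /u/ → [ə] (rule 4).
All other segments surface unchanged.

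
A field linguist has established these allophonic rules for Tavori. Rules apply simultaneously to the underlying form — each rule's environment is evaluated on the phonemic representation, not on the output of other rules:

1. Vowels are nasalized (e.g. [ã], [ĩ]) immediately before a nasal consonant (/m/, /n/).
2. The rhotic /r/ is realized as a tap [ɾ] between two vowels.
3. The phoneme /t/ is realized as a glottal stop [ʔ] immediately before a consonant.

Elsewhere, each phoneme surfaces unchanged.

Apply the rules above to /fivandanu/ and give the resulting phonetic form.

/i/ (between /f/ and /v/): rule 1 targets it, but not before a nasal consonant → unchanged [i].
/a/ (between /v/ and /n/): before a nasal consonant, so rule 1 applies → [ã].
/a/ (between /d/ and /n/) occurs before a nasal consonant → [ã] by rule 1.
/u/ — word-final; rule 1 does not apply here → [u].

[fivãndãnu]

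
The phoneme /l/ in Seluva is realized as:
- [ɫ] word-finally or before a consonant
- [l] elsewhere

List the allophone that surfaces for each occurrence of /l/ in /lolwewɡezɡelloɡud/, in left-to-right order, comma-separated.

Occurrence 1 (position 1): no conditioning environment matches → elsewhere allophone [l].
Occurrence 2 (position 3): word-finally or before a consonant → [ɫ].
Occurrence 3 (position 12): word-finally or before a consonant → [ɫ].
Occurrence 4 (position 13): no conditioning environment matches → elsewhere allophone [l].

[l], [ɫ], [ɫ], [l]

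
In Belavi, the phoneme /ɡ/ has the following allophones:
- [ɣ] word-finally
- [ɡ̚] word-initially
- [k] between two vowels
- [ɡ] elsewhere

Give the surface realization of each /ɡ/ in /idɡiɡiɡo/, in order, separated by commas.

Occurrence 1 (position 3): no conditioning environment matches → elsewhere allophone [ɡ].
Occurrence 2 (position 5): between two vowels → [k].
Occurrence 3 (position 7): between two vowels → [k].

[ɡ], [k], [k]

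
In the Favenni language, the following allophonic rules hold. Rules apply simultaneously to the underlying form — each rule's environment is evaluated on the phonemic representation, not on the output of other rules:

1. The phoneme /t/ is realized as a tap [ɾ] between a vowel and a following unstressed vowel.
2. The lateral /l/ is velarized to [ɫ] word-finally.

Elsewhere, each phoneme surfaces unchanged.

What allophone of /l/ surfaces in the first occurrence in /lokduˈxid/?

/l/ (word-initial): rule 2 targets it, but not word-finally → unchanged [l].

[l]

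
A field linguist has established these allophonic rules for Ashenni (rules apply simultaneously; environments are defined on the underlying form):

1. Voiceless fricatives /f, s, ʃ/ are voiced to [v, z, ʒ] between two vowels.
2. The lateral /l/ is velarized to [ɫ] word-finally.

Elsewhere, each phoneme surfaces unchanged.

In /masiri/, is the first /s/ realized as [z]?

Yes

/s/ (between /a/ and /i/): between two vowels, so rule 1 applies → [z].
The actual realization is [z], which matches [z].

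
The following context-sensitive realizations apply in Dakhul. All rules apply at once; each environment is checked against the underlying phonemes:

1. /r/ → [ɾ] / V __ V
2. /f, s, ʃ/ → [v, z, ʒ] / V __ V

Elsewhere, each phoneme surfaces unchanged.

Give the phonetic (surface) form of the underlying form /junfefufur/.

[junfevuvur]

/j/ stays [j].
/u/ stays [u].
/n/ (between /u/ and /f/) is unaffected → [n].
/f/ (between /n/ and /e/) fails the environment for rule 2, so it stays [f].
/e/ (between /f/ and /f/): no rule targets it → [e].
Rule 2 applies to /f/ (between /e/ and /u/: between two vowels) → [v].
/u/ (between /f/ and /f/): no rule targets it → [u].
/f/ (between /u/ and /u/): between two vowels, so rule 2 applies → [v].
/u/ (between /f/ and /r/) is unaffected → [u].
/r/ — word-final; rule 1 does not apply here → [r].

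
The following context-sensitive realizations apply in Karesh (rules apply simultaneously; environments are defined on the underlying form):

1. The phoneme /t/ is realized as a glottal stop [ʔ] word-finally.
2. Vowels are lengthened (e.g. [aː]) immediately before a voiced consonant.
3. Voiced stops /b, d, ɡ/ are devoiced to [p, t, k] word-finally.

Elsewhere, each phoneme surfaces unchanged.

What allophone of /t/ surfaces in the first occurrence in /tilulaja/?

[t]

/t/ — word-initial; rule 1 does not apply here → [t].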